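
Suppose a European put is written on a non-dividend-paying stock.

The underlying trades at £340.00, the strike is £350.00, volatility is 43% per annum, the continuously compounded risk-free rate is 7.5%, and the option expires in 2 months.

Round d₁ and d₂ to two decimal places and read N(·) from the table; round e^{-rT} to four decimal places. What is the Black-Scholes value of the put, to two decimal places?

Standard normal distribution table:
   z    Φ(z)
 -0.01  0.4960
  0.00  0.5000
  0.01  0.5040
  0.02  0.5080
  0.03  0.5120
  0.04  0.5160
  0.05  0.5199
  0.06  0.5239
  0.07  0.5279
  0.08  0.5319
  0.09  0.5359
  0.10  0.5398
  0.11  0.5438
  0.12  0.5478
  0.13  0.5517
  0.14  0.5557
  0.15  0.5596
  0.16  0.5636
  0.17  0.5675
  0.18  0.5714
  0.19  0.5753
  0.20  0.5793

£26.15

σ√T = 0.43 × 0.4082 = 0.1755
d₁ = [ln(340/350) + (0.075 + 0.43²/2)·0.1667] / 0.1755 = [-0.0290 + 0.0279] / 0.1755 = -0.0061 ≈ -0.01
d₂ = d₁ − σ√T = -0.0061 − 0.1755 = -0.1817 ≈ -0.18
e^(−rT) = e^(−0.075·0.1667) = 0.9876
N(−d₂) = N(0.18) = 0.5714;  N(−d₁) = N(0.01) = 0.5040
P = 350·0.9876·0.5714 − 340·0.5040 = 197.5101 − 171.3600 = 26.1501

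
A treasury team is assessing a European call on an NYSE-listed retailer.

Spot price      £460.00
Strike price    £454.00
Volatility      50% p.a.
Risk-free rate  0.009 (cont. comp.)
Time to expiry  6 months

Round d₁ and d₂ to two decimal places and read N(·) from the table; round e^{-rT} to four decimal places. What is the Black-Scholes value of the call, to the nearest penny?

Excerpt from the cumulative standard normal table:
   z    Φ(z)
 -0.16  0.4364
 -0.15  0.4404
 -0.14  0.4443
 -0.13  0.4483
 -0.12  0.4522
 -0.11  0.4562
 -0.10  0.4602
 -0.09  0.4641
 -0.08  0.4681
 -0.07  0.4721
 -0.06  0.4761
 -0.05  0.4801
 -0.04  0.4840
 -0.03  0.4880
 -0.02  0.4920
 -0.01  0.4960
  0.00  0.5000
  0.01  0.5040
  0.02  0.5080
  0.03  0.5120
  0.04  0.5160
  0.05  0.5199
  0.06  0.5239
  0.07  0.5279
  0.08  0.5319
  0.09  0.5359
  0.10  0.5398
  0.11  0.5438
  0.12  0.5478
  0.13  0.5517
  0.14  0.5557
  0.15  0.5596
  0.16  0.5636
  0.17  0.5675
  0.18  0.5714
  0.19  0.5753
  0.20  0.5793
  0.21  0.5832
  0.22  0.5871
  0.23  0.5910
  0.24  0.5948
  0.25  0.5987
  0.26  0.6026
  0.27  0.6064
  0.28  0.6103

T = 0.5;  σ√T = 0.3536
d₁ = [ln(460/454) + (0.009 + 0.5²/2)·0.5] / 0.3536 = [0.0131 + 0.0670] / 0.3536 = 0.2266 ≈ 0.23
d₂ = d₁ − σ√T = 0.2266 − 0.3536 = -0.1269 ≈ -0.13
e^(−rT) = e^(−0.009·0.5) = 0.9955
N(d₁) = N(0.23) = 0.5910;  N(d₂) = N(-0.13) = 0.4483
C = 460·0.5910 − 454·0.9955·0.4483 = 271.8600 − 202.6123 = 69.2477

£69.25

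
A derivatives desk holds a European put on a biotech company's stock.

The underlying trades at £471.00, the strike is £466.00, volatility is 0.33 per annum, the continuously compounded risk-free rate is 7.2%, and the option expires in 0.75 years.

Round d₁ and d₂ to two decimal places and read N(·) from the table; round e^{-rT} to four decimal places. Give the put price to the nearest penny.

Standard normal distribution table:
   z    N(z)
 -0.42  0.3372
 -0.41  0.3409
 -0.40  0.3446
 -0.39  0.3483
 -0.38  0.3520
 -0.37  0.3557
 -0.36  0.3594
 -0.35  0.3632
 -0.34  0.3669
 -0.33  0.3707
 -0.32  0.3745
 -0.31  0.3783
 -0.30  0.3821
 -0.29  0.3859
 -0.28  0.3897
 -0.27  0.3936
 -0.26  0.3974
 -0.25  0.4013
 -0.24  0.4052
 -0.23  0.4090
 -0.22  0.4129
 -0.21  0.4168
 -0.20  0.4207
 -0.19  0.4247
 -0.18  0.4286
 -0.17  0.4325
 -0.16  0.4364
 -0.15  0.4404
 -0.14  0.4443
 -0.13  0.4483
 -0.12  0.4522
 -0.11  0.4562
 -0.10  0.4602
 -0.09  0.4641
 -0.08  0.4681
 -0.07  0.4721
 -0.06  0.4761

£39.13

σ√T = 0.33·√0.75 = 0.2858
ln(S/K) + (r + σ²/2)T = ln(471/466) + (0.072 + 0.33²/2)·0.75 = 0.0107 + 0.0948 = 0.1055
d₁ = 0.1055 / 0.2858 = 0.3692 → 0.37
d₂ = d₁ − σ√T = 0.3692 − 0.2858 = 0.0834 → 0.08
e^(−rT) = e^(−0.072·0.75) = 0.9474
N(−d₂) = N(-0.08) = 0.4681;  N(−d₁) = N(-0.37) = 0.3557
P = 466·0.9474·0.4681 − 471·0.3557 = 206.6607 − 167.5347 = 39.1260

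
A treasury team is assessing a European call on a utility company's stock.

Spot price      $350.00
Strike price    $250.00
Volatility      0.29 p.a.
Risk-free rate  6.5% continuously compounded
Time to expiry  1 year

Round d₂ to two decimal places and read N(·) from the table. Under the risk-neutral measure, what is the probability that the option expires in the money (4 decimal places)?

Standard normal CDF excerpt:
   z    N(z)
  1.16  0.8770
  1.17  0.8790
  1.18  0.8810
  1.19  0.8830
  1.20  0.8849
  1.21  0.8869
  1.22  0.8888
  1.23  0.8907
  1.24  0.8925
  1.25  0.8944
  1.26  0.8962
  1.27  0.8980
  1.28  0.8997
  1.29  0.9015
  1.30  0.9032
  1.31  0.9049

0.8925

σ√T = 0.29·√1 = 0.2900
d₁ = [ln(350/250) + (0.065 + 0.29²/2)·1] / 0.2900 = [0.3365 + 0.1071] / 0.2900 = 1.5294 ⇒ 1.53
d₂ = d₁ − σ√T = 1.5294 − 0.2900 = 1.2394 ⇒ 1.24
Risk-neutral Pr[S_T > K] = N(d₂) = N(1.24) = 0.8925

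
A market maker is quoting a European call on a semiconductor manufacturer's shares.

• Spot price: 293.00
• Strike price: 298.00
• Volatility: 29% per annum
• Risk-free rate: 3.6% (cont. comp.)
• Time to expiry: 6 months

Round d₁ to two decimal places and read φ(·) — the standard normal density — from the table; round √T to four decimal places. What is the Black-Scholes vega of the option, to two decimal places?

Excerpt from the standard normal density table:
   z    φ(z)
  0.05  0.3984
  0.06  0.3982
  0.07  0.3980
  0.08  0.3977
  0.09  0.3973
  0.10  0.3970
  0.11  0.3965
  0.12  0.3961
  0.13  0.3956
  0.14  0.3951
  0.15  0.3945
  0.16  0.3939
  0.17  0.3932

82.15

σ√T = 0.29 × 0.7071 = 0.2051
d₁ = [ln(293/298) + (0.036 + 0.29²/2)·0.5] / 0.2051 = [-0.0169 + 0.0390] / 0.2051 = 0.1078 ≈ 0.11
√T = √0.5 = 0.7071
φ(d₁) = φ(0.11) = 0.3965
vega = S·φ(d₁)·√T = 293·0.3965·0.7071 = 82.1470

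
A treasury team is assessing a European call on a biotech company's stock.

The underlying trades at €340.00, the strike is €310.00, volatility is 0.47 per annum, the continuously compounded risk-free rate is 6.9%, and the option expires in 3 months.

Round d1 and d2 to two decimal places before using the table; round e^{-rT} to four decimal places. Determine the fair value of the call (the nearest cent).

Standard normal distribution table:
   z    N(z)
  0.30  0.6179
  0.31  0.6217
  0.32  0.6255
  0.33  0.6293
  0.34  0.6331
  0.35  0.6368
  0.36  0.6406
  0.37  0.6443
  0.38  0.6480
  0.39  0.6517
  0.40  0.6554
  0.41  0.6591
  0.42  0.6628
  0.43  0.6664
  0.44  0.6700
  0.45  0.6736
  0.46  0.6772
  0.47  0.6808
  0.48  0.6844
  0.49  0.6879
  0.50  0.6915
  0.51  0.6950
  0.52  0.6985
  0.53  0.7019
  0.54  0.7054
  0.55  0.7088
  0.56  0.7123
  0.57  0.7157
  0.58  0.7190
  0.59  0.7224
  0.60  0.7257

σ√T = 0.47·√0.25 = 0.2350
d₁ = [ln(340/310) + (0.069 + 0.47²/2)·0.25] / 0.2350 = [0.0924 + 0.0449] / 0.2350 = 0.5840 which rounds to 0.58
d₂ = d₁ − σ√T = 0.5840 − 0.2350 = 0.3490 which rounds to 0.35
exp(−rT) = exp(−0.069·0.25) = 0.9829
N(d₁) = N(0.58) = 0.7190;  N(d₂) = N(0.35) = 0.6368
C = 340·0.7190 − 310·0.9829·0.6368 = 244.4600 − 194.0323 = 50.4277

€50.43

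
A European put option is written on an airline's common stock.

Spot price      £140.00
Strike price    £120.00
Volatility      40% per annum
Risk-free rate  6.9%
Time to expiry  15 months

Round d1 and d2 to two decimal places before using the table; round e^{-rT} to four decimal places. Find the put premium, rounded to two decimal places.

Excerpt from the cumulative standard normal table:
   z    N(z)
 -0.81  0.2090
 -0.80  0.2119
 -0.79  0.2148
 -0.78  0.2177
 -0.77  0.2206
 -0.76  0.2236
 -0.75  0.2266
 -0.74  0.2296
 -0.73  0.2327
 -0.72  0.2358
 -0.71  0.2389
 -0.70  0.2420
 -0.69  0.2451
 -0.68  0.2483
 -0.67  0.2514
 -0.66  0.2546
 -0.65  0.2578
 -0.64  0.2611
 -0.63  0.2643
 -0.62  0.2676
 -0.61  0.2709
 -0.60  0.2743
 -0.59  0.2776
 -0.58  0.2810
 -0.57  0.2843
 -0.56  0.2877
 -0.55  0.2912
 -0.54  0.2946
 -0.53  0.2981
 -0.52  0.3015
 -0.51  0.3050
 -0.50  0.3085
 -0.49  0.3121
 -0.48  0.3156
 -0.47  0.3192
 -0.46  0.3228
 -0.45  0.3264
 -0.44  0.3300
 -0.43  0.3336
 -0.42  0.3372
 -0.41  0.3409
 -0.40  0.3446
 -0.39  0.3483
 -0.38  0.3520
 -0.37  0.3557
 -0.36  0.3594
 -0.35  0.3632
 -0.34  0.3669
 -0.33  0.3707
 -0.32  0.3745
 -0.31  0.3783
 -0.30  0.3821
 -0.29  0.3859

£10.34

T = 1.25;  σ√T = 0.4472
ln(S/K) + (r + σ²/2)T = ln(140/120) + (0.069 + 0.4²/2)·1.25 = 0.1542 + 0.1863 = 0.3404
d₁ = 0.3404 / 0.4472 = 0.7612 ≈ 0.76
d₂ = d₁ − σ√T = 0.7612 − 0.4472 = 0.3139 ≈ 0.31
exp(−rT) = exp(−0.069·1.25) = 0.9174
N(−d₂) = N(-0.31) = 0.3783;  N(−d₁) = N(-0.76) = 0.2236
P = 120·0.9174·0.3783 − 140·0.2236 = 41.6463 − 31.3040 = 10.3423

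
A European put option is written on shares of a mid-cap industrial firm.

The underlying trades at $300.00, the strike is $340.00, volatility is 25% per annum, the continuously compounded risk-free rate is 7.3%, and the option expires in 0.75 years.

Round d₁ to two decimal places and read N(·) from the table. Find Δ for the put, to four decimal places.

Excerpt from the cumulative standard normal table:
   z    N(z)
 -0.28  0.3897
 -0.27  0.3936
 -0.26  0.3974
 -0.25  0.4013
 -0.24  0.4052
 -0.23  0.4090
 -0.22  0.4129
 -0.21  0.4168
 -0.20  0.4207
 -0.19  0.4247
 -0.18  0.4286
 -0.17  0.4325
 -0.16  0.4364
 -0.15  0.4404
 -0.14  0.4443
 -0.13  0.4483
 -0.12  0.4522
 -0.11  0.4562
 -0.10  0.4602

T = 0.75;  σ√T = 0.2165
d₁ = [ln(300/340) + (0.073 + 0.25²/2)·0.75] / 0.2165 = [-0.1252 + 0.0782] / 0.2165 = -0.2170 → -0.22
N(d₁) = N(-0.22) = 0.4129
Δ_put = N(d₁) − 1 = 0.4129 − 1 = -0.5871

-0.5871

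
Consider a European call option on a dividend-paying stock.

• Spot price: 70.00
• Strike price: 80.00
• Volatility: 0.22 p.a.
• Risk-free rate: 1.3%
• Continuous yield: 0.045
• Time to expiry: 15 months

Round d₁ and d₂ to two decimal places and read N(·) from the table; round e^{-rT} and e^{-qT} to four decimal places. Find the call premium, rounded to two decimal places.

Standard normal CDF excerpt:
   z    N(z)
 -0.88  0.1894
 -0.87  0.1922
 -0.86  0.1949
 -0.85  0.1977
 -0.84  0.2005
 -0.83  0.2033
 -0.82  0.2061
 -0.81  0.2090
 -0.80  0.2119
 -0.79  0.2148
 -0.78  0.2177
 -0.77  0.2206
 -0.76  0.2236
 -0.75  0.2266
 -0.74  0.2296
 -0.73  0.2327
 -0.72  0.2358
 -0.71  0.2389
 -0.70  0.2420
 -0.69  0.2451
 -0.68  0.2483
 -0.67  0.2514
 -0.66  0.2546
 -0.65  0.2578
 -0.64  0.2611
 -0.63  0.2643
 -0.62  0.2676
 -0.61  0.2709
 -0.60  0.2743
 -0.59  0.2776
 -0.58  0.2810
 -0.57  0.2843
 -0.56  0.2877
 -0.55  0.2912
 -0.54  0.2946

σ√T = 0.22 × 1.1180 = 0.2460
ln(S/K) + (r − q + σ²/2)T = ln(70/80) + (0.013 − 0.045 + 0.22²/2)·1.25 = -0.1335 − 0.0098 = -0.1433
d₁ = -0.1433 / 0.2460 = -0.5825 which rounds to -0.58
d₂ = d₁ − σ√T = -0.5825 − 0.2460 = -0.8285 which rounds to -0.83
e^(−qT) = e^(−0.045·1.25) = 0.9453;  e^(−rT) = e^(−0.013·1.25) = 0.9839
N(d₁) = N(-0.58) = 0.2810;  N(d₂) = N(-0.83) = 0.2033
C = 70·0.9453·0.2810 − 80·0.9839·0.2033 = 18.5941 − 16.0021 = 2.5919

2.59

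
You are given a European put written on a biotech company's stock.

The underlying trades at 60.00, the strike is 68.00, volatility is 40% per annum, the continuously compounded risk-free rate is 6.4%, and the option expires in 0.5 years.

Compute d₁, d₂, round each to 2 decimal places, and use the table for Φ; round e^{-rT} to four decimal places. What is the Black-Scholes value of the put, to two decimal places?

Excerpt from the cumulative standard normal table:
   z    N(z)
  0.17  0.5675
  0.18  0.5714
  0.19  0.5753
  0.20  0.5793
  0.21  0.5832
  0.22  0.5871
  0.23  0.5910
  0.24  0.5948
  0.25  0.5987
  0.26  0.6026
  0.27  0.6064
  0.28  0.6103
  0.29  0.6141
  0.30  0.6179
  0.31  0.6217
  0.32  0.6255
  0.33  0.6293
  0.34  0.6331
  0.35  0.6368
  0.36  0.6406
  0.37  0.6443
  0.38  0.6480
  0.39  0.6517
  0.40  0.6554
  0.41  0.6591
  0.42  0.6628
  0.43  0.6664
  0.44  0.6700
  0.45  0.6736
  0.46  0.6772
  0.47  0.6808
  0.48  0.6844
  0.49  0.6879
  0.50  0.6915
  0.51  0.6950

T = 0.5;  σ√T = 0.2828
d₁ = [ln(60/68) + (0.064 + 0.4²/2)·0.5] / 0.2828 = [-0.1252 + 0.0720] / 0.2828 = -0.1880 ≈ -0.19
d₂ = d₁ − σ√T = -0.1880 − 0.2828 = -0.4708 ≈ -0.47
exp(−rT) = exp(−0.064·0.5) = 0.9685
N(−d₂) = N(0.47) = 0.6808;  N(−d₁) = N(0.19) = 0.5753
P = 68·0.9685·0.6808 − 60·0.5753 = 44.8361 − 34.5180 = 10.3181

10.32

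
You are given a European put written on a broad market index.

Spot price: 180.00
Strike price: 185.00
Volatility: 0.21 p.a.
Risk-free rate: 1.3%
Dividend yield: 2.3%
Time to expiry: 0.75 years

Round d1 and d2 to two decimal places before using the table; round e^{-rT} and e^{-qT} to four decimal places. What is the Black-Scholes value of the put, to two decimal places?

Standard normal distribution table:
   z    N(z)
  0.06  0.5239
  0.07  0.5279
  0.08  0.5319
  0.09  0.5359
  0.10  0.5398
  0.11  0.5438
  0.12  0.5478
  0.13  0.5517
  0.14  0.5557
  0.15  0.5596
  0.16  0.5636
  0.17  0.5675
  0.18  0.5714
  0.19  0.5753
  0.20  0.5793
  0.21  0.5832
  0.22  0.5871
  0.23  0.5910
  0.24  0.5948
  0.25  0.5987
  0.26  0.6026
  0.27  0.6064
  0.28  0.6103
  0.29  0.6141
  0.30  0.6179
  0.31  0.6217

σ√T = 0.21 × 0.8660 = 0.1819
ln(S/K) + (r − q + σ²/2)T = ln(180/185) + (0.013 − 0.023 + 0.21²/2)·0.75 = -0.0274 + 0.0090 = -0.0184
d₁ = -0.0184 / 0.1819 = -0.1010 ⇒ -0.10
d₂ = d₁ − σ√T = -0.1010 − 0.1819 = -0.2828 ⇒ -0.28
e^(−qT) = e^(−0.023·0.75) = 0.9829;  e^(−rT) = e^(−0.013·0.75) = 0.9903
N(−d₂) = N(0.28) = 0.6103;  N(−d₁) = N(0.10) = 0.5398
P = 185·0.9903·0.6103 − 180·0.9829·0.5398 = 111.8103 − 95.5025 = 16.3078

16.31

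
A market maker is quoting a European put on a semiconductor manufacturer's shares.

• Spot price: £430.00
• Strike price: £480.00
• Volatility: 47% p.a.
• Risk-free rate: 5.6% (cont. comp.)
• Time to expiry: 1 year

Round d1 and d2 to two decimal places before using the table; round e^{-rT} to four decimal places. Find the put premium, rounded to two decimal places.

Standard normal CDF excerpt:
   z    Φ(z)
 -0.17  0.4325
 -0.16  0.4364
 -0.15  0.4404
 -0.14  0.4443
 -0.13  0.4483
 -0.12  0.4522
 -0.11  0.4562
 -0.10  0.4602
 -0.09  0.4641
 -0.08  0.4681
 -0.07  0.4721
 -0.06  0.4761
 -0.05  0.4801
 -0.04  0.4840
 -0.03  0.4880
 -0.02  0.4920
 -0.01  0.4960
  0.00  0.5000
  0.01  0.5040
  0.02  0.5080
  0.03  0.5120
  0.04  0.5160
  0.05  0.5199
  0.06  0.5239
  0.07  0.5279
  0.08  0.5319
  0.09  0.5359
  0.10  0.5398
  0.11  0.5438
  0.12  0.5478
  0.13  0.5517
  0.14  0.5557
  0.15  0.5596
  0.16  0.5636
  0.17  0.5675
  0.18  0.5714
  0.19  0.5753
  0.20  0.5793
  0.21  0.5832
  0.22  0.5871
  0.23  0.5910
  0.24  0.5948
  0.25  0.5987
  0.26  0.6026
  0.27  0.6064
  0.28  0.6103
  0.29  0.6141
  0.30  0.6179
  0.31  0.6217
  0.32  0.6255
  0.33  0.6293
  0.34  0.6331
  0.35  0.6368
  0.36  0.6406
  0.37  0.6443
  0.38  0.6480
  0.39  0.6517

£94.56

T = 1;  σ√T = 0.4700
d₁ = [ln(430/480) + (0.056 + ½·0.47²)·1] / (σ√T) = (-0.1100 + 0.1664) / 0.4700 = 0.1201 which rounds to 0.12
d₂ = 0.1201 − 0.4700 = -0.3499 which rounds to -0.35
exp(−rT) = exp(−0.056·1) = 0.9455
P = 480·0.9455·N(0.35) − 430·N(-0.12) = 480·0.9455·0.6368 − 430·0.4522 = 289.0053 − 194.4460 = 94.5593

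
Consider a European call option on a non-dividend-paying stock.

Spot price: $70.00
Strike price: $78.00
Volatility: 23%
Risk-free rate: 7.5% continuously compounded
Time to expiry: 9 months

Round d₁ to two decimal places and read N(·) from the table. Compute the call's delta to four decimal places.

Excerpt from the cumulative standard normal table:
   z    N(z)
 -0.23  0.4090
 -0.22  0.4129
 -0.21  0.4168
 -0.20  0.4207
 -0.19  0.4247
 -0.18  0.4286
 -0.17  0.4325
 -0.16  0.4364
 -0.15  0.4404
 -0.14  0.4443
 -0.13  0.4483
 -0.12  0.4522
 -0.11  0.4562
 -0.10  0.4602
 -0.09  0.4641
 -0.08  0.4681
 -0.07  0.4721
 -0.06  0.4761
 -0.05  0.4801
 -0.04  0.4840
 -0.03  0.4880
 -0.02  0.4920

0.4364

σ√T = 0.23·√0.75 = 0.1992
d₁ = [ln(70/78) + (0.075 + 0.23²/2)·0.75] / 0.1992 = [-0.1082 + 0.0761] / 0.1992 = -0.1613 which rounds to -0.16
N(d₁) = N(-0.16) = 0.4364
Δ_call = N(d₁) = 0.4364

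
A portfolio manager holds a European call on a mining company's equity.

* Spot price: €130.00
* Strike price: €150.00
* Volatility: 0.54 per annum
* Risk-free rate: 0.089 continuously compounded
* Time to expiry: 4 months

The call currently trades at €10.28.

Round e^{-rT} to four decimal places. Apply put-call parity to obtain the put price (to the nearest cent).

€25.90

exp(−rT) = exp(−0.089·0.3333) = 0.9708
Put-call parity: C − P = S − K·e^(−rT) = 130 − 150·0.9708 = 130 − 145.6200 = -15.6200
P = C − (C − P) = 10.28 − (-15.6200) = 25.9000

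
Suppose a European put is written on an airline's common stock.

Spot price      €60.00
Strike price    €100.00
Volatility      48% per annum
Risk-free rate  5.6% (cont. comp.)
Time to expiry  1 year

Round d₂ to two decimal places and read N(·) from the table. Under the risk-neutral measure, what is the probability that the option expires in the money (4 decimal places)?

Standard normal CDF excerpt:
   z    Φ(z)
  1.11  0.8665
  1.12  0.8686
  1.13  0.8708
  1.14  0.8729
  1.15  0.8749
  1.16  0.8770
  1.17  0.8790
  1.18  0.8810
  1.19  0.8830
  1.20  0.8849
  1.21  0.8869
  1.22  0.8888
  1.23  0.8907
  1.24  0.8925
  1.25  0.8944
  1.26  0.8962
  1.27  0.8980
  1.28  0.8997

T = 1;  σ√T = 0.4800
d₁ = [ln(60/100) + (0.056 + 0.48²/2)·1] / 0.4800 = [-0.5108 + 0.1712] / 0.4800 = -0.7076 which rounds to -0.71
d₂ = d₁ − σ√T = -0.7076 − 0.4800 = -1.1876 which rounds to -1.19
Risk-neutral Pr[S_T < K] = N(−d₂) = N(1.19) = 0.8830

0.8830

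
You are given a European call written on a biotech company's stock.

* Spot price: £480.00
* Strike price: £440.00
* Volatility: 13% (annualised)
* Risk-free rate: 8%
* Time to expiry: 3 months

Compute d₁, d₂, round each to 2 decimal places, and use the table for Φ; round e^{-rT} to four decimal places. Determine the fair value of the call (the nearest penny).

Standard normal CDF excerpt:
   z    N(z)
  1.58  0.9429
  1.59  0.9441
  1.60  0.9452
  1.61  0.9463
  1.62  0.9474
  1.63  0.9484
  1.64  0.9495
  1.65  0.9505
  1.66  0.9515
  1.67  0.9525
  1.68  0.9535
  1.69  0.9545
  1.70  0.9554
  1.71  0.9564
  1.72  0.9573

£49.55

σ√T = 0.13 × 0.5000 = 0.0650
ln(S/K) + (r + σ²/2)T = ln(480/440) + (0.08 + 0.13²/2)·0.25 = 0.0870 + 0.0221 = 0.1091
d₁ = 0.1091 / 0.0650 = 1.6788 ≈ 1.68
d₂ = d₁ − σ√T = 1.6788 − 0.0650 = 1.6138 ≈ 1.61
e^(−rT) = e^(−0.08·0.25) = 0.9802
C = 480·N(1.68) − 440·0.9802·N(1.61) = 480·0.9535 − 440·0.9802·0.9463 = 457.6800 − 408.1278 = 49.5522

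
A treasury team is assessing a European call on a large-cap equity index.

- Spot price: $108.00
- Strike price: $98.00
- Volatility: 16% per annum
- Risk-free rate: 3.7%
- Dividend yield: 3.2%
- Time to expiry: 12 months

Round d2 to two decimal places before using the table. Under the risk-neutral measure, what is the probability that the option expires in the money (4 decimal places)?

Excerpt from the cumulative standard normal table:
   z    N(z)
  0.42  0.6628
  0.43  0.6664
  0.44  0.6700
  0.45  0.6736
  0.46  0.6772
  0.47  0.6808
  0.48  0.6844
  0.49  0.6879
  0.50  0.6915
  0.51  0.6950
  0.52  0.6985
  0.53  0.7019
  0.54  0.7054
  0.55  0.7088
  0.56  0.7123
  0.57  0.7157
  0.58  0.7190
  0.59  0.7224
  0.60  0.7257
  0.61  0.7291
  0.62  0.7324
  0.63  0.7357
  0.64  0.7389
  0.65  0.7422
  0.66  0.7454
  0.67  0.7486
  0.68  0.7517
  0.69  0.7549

0.7123

σ√T = 0.16 × 1.0000 = 0.1600
d₁ = [ln(108/98) + (0.037 − 0.032 + 0.16²/2)·1] / 0.1600 = [0.0972 + 0.0178] / 0.1600 = 0.7185 → 0.72
d₂ = d₁ − σ√T = 0.7185 − 0.1600 = 0.5585 → 0.56
Risk-neutral Pr[S_T > K] = N(d₂) = N(0.56) = 0.7123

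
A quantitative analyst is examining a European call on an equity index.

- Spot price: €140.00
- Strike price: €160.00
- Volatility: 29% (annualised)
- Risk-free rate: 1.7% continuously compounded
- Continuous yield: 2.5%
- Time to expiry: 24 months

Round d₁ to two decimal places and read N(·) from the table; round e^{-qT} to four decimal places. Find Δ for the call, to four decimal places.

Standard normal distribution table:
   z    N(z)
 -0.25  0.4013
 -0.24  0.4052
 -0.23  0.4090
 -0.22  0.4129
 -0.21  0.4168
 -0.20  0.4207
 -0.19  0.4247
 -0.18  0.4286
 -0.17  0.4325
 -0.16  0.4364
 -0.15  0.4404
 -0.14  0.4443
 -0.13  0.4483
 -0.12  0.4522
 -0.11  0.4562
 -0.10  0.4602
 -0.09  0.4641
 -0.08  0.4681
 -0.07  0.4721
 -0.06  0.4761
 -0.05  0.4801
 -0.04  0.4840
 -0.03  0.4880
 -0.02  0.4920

T = 2;  σ√T = 0.4101
ln(S/K) + (r − q + σ²/2)T = ln(140/160) + (0.017 − 0.025 + 0.29²/2)·2 = -0.1335 + 0.0681 = -0.0654
d₁ = -0.0654 / 0.4101 = -0.1595 → -0.16
N(d₁) = N(-0.16) = 0.4364
Δ_call = exp(−qT)·N(d₁) = 0.9512·0.4364 = 0.4151

0.4151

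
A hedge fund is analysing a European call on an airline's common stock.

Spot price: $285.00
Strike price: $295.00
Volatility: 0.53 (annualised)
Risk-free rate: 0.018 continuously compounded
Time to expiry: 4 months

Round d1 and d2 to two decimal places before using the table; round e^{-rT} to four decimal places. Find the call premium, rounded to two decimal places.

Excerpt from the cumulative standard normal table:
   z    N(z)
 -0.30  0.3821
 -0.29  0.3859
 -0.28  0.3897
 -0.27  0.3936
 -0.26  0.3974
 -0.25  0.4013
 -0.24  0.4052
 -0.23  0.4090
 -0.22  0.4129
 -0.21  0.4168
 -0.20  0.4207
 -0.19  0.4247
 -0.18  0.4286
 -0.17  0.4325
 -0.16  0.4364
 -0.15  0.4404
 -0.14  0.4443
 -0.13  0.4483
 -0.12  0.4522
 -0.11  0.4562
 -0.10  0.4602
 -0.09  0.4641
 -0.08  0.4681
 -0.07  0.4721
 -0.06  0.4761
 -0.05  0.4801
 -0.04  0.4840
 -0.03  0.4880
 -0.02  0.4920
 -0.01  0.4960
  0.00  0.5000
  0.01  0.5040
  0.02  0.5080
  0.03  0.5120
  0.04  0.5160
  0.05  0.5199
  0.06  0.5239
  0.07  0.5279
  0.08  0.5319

T = 0.3333;  σ√T = 0.3060
d₁ = [ln(285/295) + (0.018 + 0.53²/2)·0.3333] / 0.3060 = [-0.0345 + 0.0528] / 0.3060 = 0.0599 ⇒ 0.06
d₂ = d₁ − σ√T = 0.0599 − 0.3060 = -0.2461 ⇒ -0.25
exp(−rT) = exp(−0.018·0.3333) = 0.9940
C = 285·N(0.06) − 295·0.9940·N(-0.25) = 285·0.5239 − 295·0.9940·0.4013 = 149.3115 − 117.6732 = 31.6383

$31.64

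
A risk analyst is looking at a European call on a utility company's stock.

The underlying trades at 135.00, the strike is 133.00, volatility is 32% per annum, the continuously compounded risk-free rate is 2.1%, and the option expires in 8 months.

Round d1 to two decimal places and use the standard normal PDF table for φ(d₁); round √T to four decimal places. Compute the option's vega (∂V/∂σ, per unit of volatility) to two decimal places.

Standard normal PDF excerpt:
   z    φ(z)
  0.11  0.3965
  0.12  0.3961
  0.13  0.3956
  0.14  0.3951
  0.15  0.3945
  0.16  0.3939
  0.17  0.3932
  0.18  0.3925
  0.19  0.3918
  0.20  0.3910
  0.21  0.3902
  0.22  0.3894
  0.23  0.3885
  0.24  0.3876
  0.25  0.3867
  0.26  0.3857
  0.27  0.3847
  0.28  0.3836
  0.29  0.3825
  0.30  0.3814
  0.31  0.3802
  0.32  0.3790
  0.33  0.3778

42.72

T = 0.6667;  σ√T = 0.2613
d₁ = [ln(135/133) + (0.021 + ½·0.32²)·0.6667] / (σ√T) = (0.0149 + 0.0481) / 0.2613 = 0.2413 ⇒ 0.24
√T = √0.6667 = 0.8165
φ(d₁) = φ(0.24) = 0.3876
vega = S·φ(d₁)·√T = 135·0.3876·0.8165 = 42.7242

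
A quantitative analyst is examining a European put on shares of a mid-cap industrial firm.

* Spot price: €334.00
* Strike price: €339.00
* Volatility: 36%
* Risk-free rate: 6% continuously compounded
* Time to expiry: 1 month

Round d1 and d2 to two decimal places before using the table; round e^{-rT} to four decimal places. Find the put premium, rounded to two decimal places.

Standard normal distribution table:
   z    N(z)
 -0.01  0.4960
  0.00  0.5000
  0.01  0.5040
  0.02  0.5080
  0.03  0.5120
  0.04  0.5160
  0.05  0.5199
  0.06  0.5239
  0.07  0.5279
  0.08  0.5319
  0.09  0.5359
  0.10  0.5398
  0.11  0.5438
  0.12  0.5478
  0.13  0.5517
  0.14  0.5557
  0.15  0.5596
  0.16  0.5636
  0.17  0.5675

€16.41

σ√T = 0.36·√0.08333 = 0.1039
ln(S/K) + (r + σ²/2)T = ln(334/339) + (0.06 + 0.36²/2)·0.08333 = -0.0149 + 0.0104 = -0.0045
d₁ = -0.0045 / 0.1039 = -0.0429 → -0.04
d₂ = d₁ − σ√T = -0.0429 − 0.1039 = -0.1468 → -0.15
exp(−rT) = exp(−0.06·0.08333) = 0.9950
N(−d₂) = N(0.15) = 0.5596;  N(−d₁) = N(0.04) = 0.5160
P = 339·0.9950·0.5596 − 334·0.5160 = 188.7559 − 172.3440 = 16.4119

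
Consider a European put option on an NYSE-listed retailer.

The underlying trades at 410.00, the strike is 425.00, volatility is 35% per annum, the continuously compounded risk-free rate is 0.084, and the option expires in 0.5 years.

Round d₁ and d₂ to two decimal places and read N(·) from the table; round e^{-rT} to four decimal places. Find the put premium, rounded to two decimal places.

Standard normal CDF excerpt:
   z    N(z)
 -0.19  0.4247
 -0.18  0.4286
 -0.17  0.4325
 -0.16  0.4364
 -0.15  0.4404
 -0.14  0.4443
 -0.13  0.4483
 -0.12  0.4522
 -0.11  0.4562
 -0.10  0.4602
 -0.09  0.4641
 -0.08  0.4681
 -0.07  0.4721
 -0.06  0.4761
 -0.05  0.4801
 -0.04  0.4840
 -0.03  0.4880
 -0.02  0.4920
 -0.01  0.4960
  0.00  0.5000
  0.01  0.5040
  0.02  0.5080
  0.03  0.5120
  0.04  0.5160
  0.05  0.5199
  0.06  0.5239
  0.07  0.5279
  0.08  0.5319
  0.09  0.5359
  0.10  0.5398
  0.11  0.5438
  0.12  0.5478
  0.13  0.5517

39.42

σ√T = 0.35·√0.5 = 0.2475
d₁ = [ln(410/425) + (0.084 + 0.35²/2)·0.5] / 0.2475 = [-0.0359 + 0.0726] / 0.2475 = 0.1483 which rounds to 0.15
d₂ = d₁ − σ√T = 0.1483 − 0.2475 = -0.0992 which rounds to -0.10
exp(−rT) = exp(−0.084·0.5) = 0.9589
N(−d₂) = N(0.10) = 0.5398;  N(−d₁) = N(-0.15) = 0.4404
P = 425·0.9589·0.5398 − 410·0.4404 = 219.9860 − 180.5640 = 39.4220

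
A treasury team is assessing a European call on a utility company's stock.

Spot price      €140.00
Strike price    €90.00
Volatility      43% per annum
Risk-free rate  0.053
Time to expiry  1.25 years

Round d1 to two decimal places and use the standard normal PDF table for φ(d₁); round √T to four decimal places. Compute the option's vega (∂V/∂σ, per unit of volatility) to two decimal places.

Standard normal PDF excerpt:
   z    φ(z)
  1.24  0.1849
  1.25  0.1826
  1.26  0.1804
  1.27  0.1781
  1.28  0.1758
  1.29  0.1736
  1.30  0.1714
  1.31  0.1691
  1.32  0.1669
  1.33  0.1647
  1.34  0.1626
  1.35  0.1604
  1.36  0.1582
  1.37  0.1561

26.83

σ√T = 0.43·√1.25 = 0.4808
d₁ = [ln(140/90) + (0.053 + 0.43²/2)·1.25] / 0.4808 = [0.4418 + 0.1818] / 0.4808 = 1.2972 → 1.30
√T = √1.25 = 1.1180
φ(d₁) = φ(1.30) = 0.1714
vega = S·φ(d₁)·√T = 140·0.1714·1.1180 = 26.8275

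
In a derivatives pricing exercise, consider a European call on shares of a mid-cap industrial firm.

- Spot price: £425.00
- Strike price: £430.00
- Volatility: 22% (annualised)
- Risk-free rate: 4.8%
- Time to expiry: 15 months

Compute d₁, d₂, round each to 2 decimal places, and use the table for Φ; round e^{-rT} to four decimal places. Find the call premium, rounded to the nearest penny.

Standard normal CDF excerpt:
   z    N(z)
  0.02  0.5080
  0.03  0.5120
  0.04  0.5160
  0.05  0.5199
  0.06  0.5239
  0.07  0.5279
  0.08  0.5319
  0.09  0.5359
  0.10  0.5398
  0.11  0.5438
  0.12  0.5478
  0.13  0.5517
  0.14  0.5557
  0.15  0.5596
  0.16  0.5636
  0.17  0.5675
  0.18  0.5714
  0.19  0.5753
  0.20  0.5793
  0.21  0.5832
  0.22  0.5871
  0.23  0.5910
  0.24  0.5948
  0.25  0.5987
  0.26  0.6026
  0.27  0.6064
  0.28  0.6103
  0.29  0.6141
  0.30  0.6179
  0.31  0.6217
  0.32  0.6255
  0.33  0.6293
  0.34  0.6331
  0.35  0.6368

£52.05

T = 1.25;  σ√T = 0.2460
d₁ = [ln(425/430) + (0.048 + 0.22²/2)·1.25] / 0.2460 = [-0.0117 + 0.0902] / 0.2460 = 0.3194 ≈ 0.32
d₂ = d₁ − σ√T = 0.3194 − 0.2460 = 0.0734 ≈ 0.07
e^(−rT) = e^(−0.048·1.25) = 0.9418
N(d₁) = N(0.32) = 0.6255;  N(d₂) = N(0.07) = 0.5279
C = 425·0.6255 − 430·0.9418·0.5279 = 265.8375 − 213.7858 = 52.0517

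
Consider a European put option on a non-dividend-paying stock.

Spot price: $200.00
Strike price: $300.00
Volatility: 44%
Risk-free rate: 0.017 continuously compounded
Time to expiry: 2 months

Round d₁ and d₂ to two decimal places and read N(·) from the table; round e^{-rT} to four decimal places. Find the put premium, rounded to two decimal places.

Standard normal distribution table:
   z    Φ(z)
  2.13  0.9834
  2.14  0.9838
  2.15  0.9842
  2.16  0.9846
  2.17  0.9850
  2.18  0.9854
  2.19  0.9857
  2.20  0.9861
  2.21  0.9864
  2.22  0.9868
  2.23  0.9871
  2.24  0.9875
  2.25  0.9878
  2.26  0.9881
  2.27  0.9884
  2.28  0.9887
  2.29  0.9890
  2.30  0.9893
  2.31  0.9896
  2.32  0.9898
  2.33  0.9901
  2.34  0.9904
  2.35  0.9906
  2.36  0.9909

σ√T = 0.44·√0.1667 = 0.1796
d₁ = [ln(200/300) + (0.017 + 0.44²/2)·0.1667] / 0.1796 = [-0.4055 + 0.0190] / 0.1796 = -2.1516 ≈ -2.15
d₂ = d₁ − σ√T = -2.1516 − 0.1796 = -2.3313 ≈ -2.33
e^(−rT) = e^(−0.017·0.1667) = 0.9972
N(−d₂) = N(2.33) = 0.9901;  N(−d₁) = N(2.15) = 0.9842
P = 300·0.9972·0.9901 − 200·0.9842 = 296.1983 − 196.8400 = 99.3583

$99.36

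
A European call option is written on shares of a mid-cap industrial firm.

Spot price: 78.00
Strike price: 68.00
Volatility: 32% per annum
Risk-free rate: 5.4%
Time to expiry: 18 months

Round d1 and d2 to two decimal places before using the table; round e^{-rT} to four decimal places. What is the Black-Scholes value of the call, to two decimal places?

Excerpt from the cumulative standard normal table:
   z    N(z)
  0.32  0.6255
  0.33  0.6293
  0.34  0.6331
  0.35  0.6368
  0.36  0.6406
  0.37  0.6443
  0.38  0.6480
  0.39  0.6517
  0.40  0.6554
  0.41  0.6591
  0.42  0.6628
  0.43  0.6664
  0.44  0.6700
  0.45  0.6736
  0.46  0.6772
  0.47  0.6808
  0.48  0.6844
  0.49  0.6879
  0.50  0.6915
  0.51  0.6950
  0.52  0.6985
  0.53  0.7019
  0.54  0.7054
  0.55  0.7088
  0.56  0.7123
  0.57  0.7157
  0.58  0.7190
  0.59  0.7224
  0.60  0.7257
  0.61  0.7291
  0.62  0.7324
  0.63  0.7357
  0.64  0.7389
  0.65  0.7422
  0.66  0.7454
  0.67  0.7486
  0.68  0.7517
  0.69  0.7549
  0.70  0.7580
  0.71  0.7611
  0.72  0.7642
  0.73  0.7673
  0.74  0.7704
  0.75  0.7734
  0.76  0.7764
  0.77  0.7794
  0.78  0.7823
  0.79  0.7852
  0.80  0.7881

20.15

T = 1.5;  σ√T = 0.3919
d₁ = [ln(78/68) + (0.054 + 0.32²/2)·1.5] / 0.3919 = [0.1372 + 0.1578] / 0.3919 = 0.7527 → 0.75
d₂ = d₁ − σ√T = 0.7527 − 0.3919 = 0.3608 → 0.36
e^(−rT) = e^(−0.054·1.5) = 0.9222
C = 78·N(0.75) − 68·0.9222·N(0.36) = 78·0.7734 − 68·0.9222·0.6406 = 60.3252 − 40.1718 = 20.1534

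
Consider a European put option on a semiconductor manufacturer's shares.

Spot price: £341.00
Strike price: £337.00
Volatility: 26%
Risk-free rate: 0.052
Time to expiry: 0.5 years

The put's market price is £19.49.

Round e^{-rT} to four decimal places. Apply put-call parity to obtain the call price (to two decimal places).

£32.15

e^(−rT) = e^(−0.052·0.5) = 0.9743
Put-call parity: C − P = S − K·e^(−rT) = 341 − 337·0.9743 = 341 − 328.3391 = 12.6609
C = P + (C − P) = 19.49 + (12.6609) = 32.1509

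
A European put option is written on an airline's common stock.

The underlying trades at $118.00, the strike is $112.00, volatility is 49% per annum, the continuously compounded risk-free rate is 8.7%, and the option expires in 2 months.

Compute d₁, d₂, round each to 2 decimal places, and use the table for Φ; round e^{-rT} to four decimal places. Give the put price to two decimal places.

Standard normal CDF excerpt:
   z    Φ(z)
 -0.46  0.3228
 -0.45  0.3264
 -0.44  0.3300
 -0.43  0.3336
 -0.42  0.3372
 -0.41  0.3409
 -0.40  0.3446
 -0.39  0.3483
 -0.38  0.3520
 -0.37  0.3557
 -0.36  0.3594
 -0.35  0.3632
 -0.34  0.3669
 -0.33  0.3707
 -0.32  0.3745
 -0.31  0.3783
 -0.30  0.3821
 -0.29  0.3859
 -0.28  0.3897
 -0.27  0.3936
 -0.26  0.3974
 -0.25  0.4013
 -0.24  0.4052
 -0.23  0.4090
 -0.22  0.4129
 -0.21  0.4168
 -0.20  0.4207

σ√T = 0.49 × 0.4082 = 0.2000
d₁ = [ln(118/112) + (0.087 + 0.49²/2)·0.1667] / 0.2000 = [0.0522 + 0.0345] / 0.2000 = 0.4334 ≈ 0.43
d₂ = d₁ − σ√T = 0.4334 − 0.2000 = 0.2333 ≈ 0.23
exp(−rT) = exp(−0.087·0.1667) = 0.9856
P = 112·0.9856·N(-0.23) − 118·N(-0.43) = 112·0.9856·0.4090 − 118·0.3336 = 45.1484 − 39.3648 = 5.7836

$5.78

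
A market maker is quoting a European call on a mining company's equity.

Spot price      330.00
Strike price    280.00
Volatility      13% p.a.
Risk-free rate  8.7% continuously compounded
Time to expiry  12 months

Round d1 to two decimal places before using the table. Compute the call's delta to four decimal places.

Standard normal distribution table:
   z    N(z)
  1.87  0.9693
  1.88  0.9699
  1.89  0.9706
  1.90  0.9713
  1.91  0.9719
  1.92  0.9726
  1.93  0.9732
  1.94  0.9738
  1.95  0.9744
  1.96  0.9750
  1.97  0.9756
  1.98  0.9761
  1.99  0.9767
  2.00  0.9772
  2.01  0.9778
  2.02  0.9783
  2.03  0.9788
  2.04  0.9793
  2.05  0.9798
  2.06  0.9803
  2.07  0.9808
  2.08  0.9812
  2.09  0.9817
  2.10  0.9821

0.9772

T = 1;  σ√T = 0.1300
d₁ = [ln(330/280) + (0.087 + ½·0.13²)·1] / (σ√T) = (0.1643 + 0.0954) / 0.1300 = 1.9981 → 2.00
N(d₁) = N(2.00) = 0.9772
Δ_call = N(d₁) = 0.9772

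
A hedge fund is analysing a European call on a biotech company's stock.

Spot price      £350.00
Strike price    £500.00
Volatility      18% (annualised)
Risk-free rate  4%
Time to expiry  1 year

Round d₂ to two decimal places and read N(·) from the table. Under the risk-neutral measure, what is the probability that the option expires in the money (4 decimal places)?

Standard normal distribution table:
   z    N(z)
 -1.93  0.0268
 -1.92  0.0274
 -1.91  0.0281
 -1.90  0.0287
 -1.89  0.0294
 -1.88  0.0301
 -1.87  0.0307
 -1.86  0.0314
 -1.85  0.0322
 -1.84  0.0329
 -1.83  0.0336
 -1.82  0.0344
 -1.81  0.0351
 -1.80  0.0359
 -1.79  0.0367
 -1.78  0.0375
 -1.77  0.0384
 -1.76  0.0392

0.0322

σ√T = 0.18 × 1.0000 = 0.1800
d₁ = [ln(350/500) + (0.04 + 0.18²/2)·1] / 0.1800 = [-0.3567 + 0.0562] / 0.1800 = -1.6693 → -1.67
d₂ = d₁ − σ√T = -1.6693 − 0.1800 = -1.8493 → -1.85
Risk-neutral Pr[S_T > K] = N(d₂) = N(-1.85) = 0.0322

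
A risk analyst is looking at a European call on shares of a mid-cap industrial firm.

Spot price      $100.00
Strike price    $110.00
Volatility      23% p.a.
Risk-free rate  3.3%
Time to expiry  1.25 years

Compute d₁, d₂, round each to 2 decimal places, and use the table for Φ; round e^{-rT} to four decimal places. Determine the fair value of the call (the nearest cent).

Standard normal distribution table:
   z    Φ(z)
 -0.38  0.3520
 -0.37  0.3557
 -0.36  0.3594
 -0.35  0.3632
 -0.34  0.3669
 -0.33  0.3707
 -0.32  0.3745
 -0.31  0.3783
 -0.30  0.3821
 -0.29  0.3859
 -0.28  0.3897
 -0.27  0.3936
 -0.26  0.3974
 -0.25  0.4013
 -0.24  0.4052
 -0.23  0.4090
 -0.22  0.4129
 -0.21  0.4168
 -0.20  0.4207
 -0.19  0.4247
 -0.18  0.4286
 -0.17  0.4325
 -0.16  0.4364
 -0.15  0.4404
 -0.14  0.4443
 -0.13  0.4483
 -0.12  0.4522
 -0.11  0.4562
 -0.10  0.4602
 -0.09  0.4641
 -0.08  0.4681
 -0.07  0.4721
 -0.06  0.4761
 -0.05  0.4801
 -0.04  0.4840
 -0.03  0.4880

$8.08

T = 1.25;  σ√T = 0.2571
d₁ = [ln(100/110) + (0.033 + ½·0.23²)·1.25] / (σ√T) = (-0.0953 + 0.0743) / 0.2571 = -0.0817 → -0.08
d₂ = -0.0817 − 0.2571 = -0.3388 → -0.34
exp(−rT) = exp(−0.033·1.25) = 0.9596
C = 100·N(-0.08) − 110·0.9596·N(-0.34) = 100·0.4681 − 110·0.9596·0.3669 = 46.8100 − 38.7285 = 8.0815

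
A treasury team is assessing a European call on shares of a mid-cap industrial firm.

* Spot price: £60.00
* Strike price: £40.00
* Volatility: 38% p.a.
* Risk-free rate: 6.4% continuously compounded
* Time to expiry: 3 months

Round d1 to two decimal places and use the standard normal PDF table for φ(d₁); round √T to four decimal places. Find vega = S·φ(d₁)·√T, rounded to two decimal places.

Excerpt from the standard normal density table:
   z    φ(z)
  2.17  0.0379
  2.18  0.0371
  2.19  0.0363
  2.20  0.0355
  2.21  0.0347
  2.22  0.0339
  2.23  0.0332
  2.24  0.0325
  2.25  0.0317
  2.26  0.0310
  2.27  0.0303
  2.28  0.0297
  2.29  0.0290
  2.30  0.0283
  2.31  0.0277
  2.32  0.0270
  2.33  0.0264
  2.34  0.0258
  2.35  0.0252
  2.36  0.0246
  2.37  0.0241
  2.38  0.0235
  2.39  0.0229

0.83

T = 0.25;  σ√T = 0.1900
d₁ = [ln(60/40) + (0.064 + 0.38²/2)·0.25] / 0.1900 = [0.4055 + 0.0340] / 0.1900 = 2.3132 ≈ 2.31
√T = √0.25 = 0.5000
φ(d₁) = φ(2.31) = 0.0277
vega = S·φ(d₁)·√T = 60·0.0277·0.5000 = 0.8310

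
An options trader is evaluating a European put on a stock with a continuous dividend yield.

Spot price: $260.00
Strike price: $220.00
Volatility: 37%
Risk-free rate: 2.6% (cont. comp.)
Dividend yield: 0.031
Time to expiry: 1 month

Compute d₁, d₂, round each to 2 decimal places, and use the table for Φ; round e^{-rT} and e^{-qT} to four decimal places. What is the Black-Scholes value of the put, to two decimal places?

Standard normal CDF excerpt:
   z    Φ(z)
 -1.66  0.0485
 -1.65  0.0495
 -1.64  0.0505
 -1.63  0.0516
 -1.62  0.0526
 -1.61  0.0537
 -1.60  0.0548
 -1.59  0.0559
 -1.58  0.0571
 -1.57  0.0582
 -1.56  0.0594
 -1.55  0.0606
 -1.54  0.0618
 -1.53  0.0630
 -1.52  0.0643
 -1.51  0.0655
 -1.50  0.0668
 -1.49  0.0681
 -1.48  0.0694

$0.45

σ√T = 0.37·√0.08333 = 0.1068
d₁ = [ln(260/220) + (0.026 − 0.031 + 0.37²/2)·0.08333] / 0.1068 = [0.1671 + 0.0053] / 0.1068 = 1.6135 → 1.61
d₂ = d₁ − σ√T = 1.6135 − 0.1068 = 1.5067 → 1.51
exp(−qT) = exp(−0.031·0.08333) = 0.9974;  exp(−rT) = exp(−0.026·0.08333) = 0.9978
P = 220·0.9978·N(-1.51) − 260·0.9974·N(-1.61) = 220·0.9978·0.0655 − 260·0.9974·0.0537 = 14.3783 − 13.9257 = 0.4526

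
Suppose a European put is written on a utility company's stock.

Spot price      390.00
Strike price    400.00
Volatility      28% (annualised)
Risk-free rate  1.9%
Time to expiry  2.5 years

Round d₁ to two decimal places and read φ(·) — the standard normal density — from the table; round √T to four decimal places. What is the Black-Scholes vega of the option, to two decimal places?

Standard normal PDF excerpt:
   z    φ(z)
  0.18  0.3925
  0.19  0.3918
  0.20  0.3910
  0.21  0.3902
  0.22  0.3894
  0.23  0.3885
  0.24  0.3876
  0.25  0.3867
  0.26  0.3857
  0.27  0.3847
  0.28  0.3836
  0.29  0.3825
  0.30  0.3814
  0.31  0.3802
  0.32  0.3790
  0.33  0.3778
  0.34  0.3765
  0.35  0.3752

237.22

σ√T = 0.28 × 1.5811 = 0.4427
d₁ = [ln(390/400) + (0.019 + 0.28²/2)·2.5] / 0.4427 = [-0.0253 + 0.1455] / 0.4427 = 0.2715 ⇒ 0.27
√T = √2.5 = 1.5811
φ(d₁) = φ(0.27) = 0.3847
vega = S·φ(d₁)·√T = 390·0.3847·1.5811 = 237.2172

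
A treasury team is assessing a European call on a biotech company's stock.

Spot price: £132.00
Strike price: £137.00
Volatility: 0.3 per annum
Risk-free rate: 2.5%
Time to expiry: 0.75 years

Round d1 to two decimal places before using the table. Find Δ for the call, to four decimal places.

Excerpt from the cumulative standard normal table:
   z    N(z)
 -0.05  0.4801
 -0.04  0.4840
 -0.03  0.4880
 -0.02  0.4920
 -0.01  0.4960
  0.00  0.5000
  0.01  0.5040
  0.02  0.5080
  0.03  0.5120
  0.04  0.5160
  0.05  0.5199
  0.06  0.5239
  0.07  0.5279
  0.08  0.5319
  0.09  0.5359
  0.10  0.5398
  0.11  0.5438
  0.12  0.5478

0.5239

σ√T = 0.3·√0.75 = 0.2598
d₁ = [ln(132/137) + (0.025 + ½·0.3²)·0.75] / (σ√T) = (-0.0372 + 0.0525) / 0.2598 = 0.0590 which rounds to 0.06
N(d₁) = N(0.06) = 0.5239
Δ_call = N(d₁) = 0.5239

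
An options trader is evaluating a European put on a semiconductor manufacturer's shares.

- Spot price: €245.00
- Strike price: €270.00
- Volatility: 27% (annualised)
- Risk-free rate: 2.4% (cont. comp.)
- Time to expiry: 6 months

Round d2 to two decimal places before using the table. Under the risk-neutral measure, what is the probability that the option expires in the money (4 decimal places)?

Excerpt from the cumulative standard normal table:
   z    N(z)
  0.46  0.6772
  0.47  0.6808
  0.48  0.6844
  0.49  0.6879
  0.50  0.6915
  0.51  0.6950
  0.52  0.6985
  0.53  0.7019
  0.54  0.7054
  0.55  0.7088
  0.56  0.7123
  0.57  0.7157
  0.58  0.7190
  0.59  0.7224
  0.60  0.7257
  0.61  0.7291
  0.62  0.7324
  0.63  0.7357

σ√T = 0.27 × 0.7071 = 0.1909
d₁ = [ln(245/270) + (0.024 + 0.27²/2)·0.5] / 0.1909 = [-0.0972 + 0.0302] / 0.1909 = -0.3506 ≈ -0.35
d₂ = d₁ − σ√T = -0.3506 − 0.1909 = -0.5415 ≈ -0.54
Risk-neutral Pr[S_T < K] = N(−d₂) = N(0.54) = 0.7054

0.7054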